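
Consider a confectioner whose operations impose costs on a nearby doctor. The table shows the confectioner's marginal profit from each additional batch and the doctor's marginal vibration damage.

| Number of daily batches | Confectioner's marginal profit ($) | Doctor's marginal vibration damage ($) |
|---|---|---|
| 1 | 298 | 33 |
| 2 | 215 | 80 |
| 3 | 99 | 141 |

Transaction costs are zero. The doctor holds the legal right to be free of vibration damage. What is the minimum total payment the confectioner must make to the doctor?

Efficient level: marginal profit ≥ marginal vibration damage through level 2, so k* = 2.
With the doctor holding the right, the confectioner must at least compensate total damage at k*: 33 + 80 = 113.

$113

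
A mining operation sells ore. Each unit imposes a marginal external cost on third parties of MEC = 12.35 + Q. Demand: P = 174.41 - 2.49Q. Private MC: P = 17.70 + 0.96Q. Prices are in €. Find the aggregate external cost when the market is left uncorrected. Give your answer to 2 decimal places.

Market equilibrium (private): 17.70 + 0.96Q = 174.41 - 2.49Q → Q_m = 45.4232.
Total external cost = ∫₀^{Q_m} (12.35 + 1.00Q) dQ = 12.35×45.4232 + ½×1.00×45.4232² = 1592.6101.

€1592.61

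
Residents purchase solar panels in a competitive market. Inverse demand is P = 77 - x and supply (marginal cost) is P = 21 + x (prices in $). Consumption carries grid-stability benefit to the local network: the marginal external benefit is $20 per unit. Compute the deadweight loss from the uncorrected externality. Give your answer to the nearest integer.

DWL = $100

Market equilibrium (private): 21 + x = 77 - x → x_m = 28.0000.
Social marginal benefit = demand + MEB = 97 - x.
Set SMB = MC: 97 - x = 21 + x → x* = 38.0000.
Height of the DWL triangle at x_m is SMB(x_m) − MC(x_m) = MEB(x_m) = 20.0000.
DWL = ½ × 10.0000 × 20.0000 = 100.0000.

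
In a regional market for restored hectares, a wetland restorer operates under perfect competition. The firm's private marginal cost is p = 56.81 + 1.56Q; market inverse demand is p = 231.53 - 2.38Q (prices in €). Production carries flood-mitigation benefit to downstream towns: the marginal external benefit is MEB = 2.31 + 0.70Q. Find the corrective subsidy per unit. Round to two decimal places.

subsidy = €40.56 per unit

Social marginal cost = private MC − MEB = 54.50 + 0.86Q.
Set SMC = demand: 54.50 + 0.86Q = 231.53 - 2.38Q → Q* = 54.6389.
The Pigouvian subsidy equals MEB at Q*: 2.31 + 0.70×54.6389 = 40.5572.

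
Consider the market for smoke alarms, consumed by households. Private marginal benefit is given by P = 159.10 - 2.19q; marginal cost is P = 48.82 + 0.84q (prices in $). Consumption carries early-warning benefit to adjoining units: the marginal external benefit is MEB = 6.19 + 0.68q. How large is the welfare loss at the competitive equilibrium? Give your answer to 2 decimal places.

DWL = $203.67

Market equilibrium (private): 48.82 + 0.84q = 159.10 - 2.19q → q_m = 36.3960.
Social marginal benefit = demand + MEB = 165.29 - 1.51q.
Set SMB = MC: 165.29 - 1.51q = 48.82 + 0.84q → q* = 49.5617.
Between q* and q_m the wedge SMB − MC runs linearly from 0 to MEB(q_m), so the loss is a triangle.
DWL = ½ × 13.1657 × 30.9393 = 203.6688.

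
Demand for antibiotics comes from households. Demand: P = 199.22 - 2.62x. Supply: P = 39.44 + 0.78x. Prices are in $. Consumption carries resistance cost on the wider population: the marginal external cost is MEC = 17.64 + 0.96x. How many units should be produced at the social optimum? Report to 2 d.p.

Social marginal benefit = demand − MEC = 181.58 - 3.58x.
Set SMB = MC: 181.58 - 3.58x = 39.44 + 0.78x → x* = 32.6009.

x* = 32.60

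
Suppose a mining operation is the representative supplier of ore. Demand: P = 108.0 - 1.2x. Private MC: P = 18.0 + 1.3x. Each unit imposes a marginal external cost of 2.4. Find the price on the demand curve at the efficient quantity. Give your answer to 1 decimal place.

P = 66.0

Social marginal cost = private MC + MEC = 20.4 + 1.3x.
Set SMC = demand: 20.4 + 1.3x = 108.0 - 1.2x → x* = 35.0400.
Consumer price on the demand curve at x*: 108.0 − 1.2×35.0400 = 65.9520.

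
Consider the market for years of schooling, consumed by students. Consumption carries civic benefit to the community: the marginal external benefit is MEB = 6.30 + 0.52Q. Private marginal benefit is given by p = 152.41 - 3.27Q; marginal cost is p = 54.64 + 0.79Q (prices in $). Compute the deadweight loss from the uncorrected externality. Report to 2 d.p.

Market equilibrium (private): 54.64 + 0.79Q = 152.41 - 3.27Q → Q_m = 24.0813.
Social marginal benefit = demand + MEB = 158.71 - 2.75Q.
Set SMB = MC: 158.71 - 2.75Q = 54.64 + 0.79Q → Q* = 29.3983.
Between Q* and Q_m the wedge SMB − MC runs linearly from 0 to MEB(Q_m), so the loss is a triangle.
DWL = ½ × 5.3170 × 18.8223 = 50.0391.

DWL = $50.04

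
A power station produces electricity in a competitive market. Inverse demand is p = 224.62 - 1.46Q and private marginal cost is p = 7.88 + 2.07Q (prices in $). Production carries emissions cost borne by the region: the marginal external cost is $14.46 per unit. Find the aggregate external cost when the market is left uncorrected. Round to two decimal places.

Market equilibrium (private): 7.88 + 2.07Q = 224.62 - 1.46Q → Q_m = 61.3994.
Total external cost = MEC × Q_m = 14.46 × 61.3994 = 887.8353.

$887.84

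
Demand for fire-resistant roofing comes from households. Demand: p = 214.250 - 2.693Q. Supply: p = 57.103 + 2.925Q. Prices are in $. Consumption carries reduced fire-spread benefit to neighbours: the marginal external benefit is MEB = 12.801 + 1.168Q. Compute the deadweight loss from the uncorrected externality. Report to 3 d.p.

Market equilibrium (private): 57.103 + 2.925Q = 214.250 - 2.693Q → Q_m = 27.9721.
Social marginal benefit = demand + MEB = 227.051 - 1.525Q.
Set SMB = MC: 227.051 - 1.525Q = 57.103 + 2.925Q → Q* = 38.1906.
The loss is the area between SMB and MC from Q* to Q_m; with linear curves that's a triangle of height MEB(Q_m).
DWL = ½ × 10.2185 × 45.4724 = 232.3299.

DWL = $232.330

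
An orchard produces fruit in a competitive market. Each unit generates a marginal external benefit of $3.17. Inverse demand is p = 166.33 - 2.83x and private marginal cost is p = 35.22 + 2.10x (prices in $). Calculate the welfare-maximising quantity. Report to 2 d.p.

x* = 27.24

Social marginal cost = private MC − MEB = 32.05 + 2.10x.
Set SMC = demand: 32.05 + 2.10x = 166.33 - 2.83x → x* = 27.2373.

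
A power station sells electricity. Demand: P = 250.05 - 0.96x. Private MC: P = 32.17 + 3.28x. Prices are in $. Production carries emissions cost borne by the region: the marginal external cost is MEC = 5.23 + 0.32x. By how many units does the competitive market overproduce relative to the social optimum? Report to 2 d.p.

4.75 units

Market equilibrium (private): 32.17 + 3.28x = 250.05 - 0.96x → x_m = 51.3868.
Social marginal cost = private MC + MEC = 37.40 + 3.60x.
Set SMC = demand: 37.40 + 3.60x = 250.05 - 0.96x → x* = 46.6338.
Gap = |51.3868 − 46.6338| = 4.7530.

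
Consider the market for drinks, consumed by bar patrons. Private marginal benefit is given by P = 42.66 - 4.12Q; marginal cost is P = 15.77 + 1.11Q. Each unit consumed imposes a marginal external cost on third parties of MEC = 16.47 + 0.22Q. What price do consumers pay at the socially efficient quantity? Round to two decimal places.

P = 34.78

Social marginal benefit = demand − MEC = 26.19 - 4.34Q.
Set SMB = MC: 26.19 - 4.34Q = 15.77 + 1.11Q → Q* = 1.9119.
Consumer price on the demand curve at Q*: 42.66 − 4.12×1.9119 = 34.7830.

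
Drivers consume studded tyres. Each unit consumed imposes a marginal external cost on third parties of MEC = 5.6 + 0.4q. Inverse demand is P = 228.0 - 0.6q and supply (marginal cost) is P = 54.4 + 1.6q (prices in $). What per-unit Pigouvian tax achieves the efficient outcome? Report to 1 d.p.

Social marginal benefit = demand − MEC = 222.4 - q.
Set SMB = MC: 222.4 - q = 54.4 + 1.6q → q* = 64.6154.
The Pigouvian tax equals MEC at q*: 5.6 + 0.4×64.6154 = 31.4462.

tax = $31.4 per unit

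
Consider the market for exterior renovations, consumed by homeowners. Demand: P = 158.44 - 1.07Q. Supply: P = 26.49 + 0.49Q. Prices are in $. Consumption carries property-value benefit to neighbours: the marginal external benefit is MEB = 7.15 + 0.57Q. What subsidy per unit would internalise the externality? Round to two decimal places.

subsidy = $87.24 per unit

Social marginal benefit = demand + MEB = 165.59 - 0.50Q.
Set SMB = MC: 165.59 - 0.50Q = 26.49 + 0.49Q → Q* = 140.5051.
The Pigouvian subsidy equals MEB at Q*: 7.15 + 0.57×140.5051 = 87.2379.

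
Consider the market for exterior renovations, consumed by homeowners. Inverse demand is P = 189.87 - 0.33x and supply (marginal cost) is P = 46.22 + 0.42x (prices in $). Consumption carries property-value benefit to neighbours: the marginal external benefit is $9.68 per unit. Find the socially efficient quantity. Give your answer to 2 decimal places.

Social marginal benefit = demand + MEB = 199.55 - 0.33x.
Set SMB = MC: 199.55 - 0.33x = 46.22 + 0.42x → x* = 204.4400.

x* = 204.44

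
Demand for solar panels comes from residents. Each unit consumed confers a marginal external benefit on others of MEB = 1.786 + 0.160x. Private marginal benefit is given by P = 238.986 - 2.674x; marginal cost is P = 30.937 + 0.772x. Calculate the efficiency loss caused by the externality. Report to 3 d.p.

DWL = 19.934

Market equilibrium (private): 30.937 + 0.772x = 238.986 - 2.674x → x_m = 60.3741.
Social marginal benefit = demand + MEB = 240.772 - 2.514x.
Set SMB = MC: 240.772 - 2.514x = 30.937 + 0.772x → x* = 63.8573.
The loss is the area between SMB and MC from x* to x_m; with linear curves that's a triangle of height MEB(x_m).
DWL = ½ × 3.4832 × 11.4458 = 19.9340.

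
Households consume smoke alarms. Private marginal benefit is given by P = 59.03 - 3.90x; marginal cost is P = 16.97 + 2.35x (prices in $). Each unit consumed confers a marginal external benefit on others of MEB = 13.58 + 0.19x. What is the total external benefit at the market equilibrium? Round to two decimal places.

Market equilibrium (private): 16.97 + 2.35x = 59.03 - 3.90x → x_m = 6.7296.
Total external benefit = ∫₀^{x_m} (13.58 + 0.19x) dx = 13.58×6.7296 + ½×0.19×6.7296² = 95.6903.

$95.69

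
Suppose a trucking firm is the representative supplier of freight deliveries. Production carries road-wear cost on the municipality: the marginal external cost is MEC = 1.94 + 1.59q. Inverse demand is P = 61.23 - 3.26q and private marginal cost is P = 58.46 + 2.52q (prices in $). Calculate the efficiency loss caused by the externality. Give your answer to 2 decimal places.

Market equilibrium (private): 58.46 + 2.52q = 61.23 - 3.26q → q_m = 0.4792.
Social marginal cost = private MC + MEC = 60.40 + 4.11q.
Set SMC = demand: 60.40 + 4.11q = 61.23 - 3.26q → q* = 0.1126.
The loss is the area between SMC and demand from q* to q_m; with linear curves that's a triangle of height MEC(q_m).
DWL = ½ × 0.3666 × 2.7020 = 0.4953.

DWL = $0.50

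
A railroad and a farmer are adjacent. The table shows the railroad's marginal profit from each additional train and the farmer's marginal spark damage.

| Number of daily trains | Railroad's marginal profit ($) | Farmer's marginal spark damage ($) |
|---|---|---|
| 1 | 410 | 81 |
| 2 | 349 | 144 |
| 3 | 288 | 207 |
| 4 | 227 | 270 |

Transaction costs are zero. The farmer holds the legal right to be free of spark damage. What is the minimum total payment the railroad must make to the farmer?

Efficient level: marginal profit ≥ marginal spark damage through level 3, so k* = 3.
With the farmer holding the right, the railroad must at least compensate total damage at k*: 81 + 144 + 207 = 432.

$432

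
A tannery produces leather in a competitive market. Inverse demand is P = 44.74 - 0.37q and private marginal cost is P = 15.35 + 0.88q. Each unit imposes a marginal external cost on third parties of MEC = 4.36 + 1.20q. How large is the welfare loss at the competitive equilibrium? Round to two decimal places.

Market equilibrium (private): 15.35 + 0.88q = 44.74 - 0.37q → q_m = 23.5120.
Social marginal cost = private MC + MEC = 19.71 + 2.08q.
Set SMC = demand: 19.71 + 2.08q = 44.74 - 0.37q → q* = 10.2163.
The welfare-loss triangle has base |q_m − q*| and height MEC(q_m) (the vertical gap between SMC and demand is zero at q* and MEC at q_m).
DWL = ½ × 13.2957 × 32.5744 = 216.5497.

DWL = 216.55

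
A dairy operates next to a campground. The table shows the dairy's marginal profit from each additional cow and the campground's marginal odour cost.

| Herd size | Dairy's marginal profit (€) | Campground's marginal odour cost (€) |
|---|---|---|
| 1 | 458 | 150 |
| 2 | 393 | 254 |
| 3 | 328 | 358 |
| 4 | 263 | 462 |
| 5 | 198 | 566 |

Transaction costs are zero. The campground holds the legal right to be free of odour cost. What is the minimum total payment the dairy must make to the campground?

Efficient level: marginal profit ≥ marginal odour cost through level 2, so k* = 2.
With the campground holding the right, the dairy must at least compensate total damage at k*: 150 + 254 = 404.

€404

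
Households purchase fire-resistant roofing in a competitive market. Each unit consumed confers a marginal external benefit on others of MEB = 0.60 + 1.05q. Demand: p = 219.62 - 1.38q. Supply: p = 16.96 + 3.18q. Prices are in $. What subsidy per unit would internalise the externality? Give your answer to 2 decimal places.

Social marginal benefit = demand + MEB = 220.22 - 0.33q.
Set SMB = MC: 220.22 - 0.33q = 16.96 + 3.18q → q* = 57.9088.
The Pigouvian subsidy equals MEB at q*: 0.60 + 1.05×57.9088 = 61.4042.

subsidy = $61.40 per unit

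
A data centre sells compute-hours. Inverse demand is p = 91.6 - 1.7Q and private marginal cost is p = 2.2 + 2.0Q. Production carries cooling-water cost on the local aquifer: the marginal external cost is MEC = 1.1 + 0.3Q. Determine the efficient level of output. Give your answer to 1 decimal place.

Social marginal cost = private MC + MEC = 3.3 + 2.3Q.
Set SMC = demand: 3.3 + 2.3Q = 91.6 - 1.7Q → Q* = 22.0750.

Q* = 22.1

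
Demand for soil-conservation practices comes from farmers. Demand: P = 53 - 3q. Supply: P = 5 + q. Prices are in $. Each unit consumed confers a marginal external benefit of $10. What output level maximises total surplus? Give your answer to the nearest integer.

q* = 15

Social marginal benefit = demand + MEB = 63 - 3q.
Set SMB = MC: 63 - 3q = 5 + q → q* = 14.5000.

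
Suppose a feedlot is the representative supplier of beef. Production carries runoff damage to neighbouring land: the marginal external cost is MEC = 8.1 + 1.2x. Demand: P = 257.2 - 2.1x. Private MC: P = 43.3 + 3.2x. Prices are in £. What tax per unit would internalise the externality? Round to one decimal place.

tax = £46.1 per unit

Social marginal cost = private MC + MEC = 51.4 + 4.4x.
Set SMC = demand: 51.4 + 4.4x = 257.2 - 2.1x → x* = 31.6615.
The Pigouvian tax equals MEC at x*: 8.1 + 1.2×31.6615 = 46.0938.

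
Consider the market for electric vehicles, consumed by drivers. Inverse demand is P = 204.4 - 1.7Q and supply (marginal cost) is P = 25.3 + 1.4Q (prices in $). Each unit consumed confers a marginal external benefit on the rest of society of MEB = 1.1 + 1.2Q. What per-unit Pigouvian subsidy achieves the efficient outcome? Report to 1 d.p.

Social marginal benefit = demand + MEB = 205.5 - 0.5Q.
Set SMB = MC: 205.5 - 0.5Q = 25.3 + 1.4Q → Q* = 94.8421.
The Pigouvian subsidy equals MEB at Q*: 1.1 + 1.2×94.8421 = 114.9105.

subsidy = $114.9 per unit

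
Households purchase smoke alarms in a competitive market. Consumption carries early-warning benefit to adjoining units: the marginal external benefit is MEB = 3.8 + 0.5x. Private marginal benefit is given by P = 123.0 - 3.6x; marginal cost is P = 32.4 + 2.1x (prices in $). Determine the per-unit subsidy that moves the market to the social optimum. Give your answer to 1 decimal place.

Social marginal benefit = demand + MEB = 126.8 - 3.1x.
Set SMB = MC: 126.8 - 3.1x = 32.4 + 2.1x → x* = 18.1538.
The Pigouvian subsidy equals MEB at x*: 3.8 + 0.5×18.1538 = 12.8769.

subsidy = $12.9 per unit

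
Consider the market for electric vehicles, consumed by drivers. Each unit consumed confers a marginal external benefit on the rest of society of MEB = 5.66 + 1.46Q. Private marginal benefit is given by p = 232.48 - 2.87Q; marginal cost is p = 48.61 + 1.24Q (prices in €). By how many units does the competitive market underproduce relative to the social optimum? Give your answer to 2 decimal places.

26.78 units

Market equilibrium (private): 48.61 + 1.24Q = 232.48 - 2.87Q → Q_m = 44.7372.
Social marginal benefit = demand + MEB = 238.14 - 1.41Q.
Set SMB = MC: 238.14 - 1.41Q = 48.61 + 1.24Q → Q* = 71.5208.
Gap = |44.7372 − 71.5208| = 26.7836.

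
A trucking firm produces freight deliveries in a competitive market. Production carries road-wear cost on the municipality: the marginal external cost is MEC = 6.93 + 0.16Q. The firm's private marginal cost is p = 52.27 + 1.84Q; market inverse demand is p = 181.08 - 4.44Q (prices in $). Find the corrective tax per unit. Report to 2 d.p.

Social marginal cost = private MC + MEC = 59.20 + 2.00Q.
Set SMC = demand: 59.20 + 2.00Q = 181.08 - 4.44Q → Q* = 18.9255.
The Pigouvian tax equals MEC at Q*: 6.93 + 0.16×18.9255 = 9.9581.

tax = $9.96 per unit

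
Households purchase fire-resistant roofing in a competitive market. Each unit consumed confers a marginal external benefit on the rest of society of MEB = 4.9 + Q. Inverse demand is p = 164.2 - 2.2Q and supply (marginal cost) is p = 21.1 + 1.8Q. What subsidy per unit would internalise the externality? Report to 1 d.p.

subsidy = 54.2 per unit

Social marginal benefit = demand + MEB = 169.1 - 1.2Q.
Set SMB = MC: 169.1 - 1.2Q = 21.1 + 1.8Q → Q* = 49.3333.
The Pigouvian subsidy equals MEB at Q*: 4.9 + 1.0×49.3333 = 54.2333.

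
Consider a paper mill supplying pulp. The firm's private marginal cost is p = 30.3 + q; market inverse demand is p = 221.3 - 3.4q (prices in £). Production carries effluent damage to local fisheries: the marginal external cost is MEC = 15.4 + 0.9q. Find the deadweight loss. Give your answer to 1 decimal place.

Market equilibrium (private): 30.3 + q = 221.3 - 3.4q → q_m = 43.4091.
Social marginal cost = private MC + MEC = 45.7 + 1.9q.
Set SMC = demand: 45.7 + 1.9q = 221.3 - 3.4q → q* = 33.1321.
Between q* and q_m the wedge SMC − demand runs linearly from 0 to MEC(q_m), so the loss is a triangle.
DWL = ½ × 10.2770 × 54.4682 = 279.8848.

DWL = £279.9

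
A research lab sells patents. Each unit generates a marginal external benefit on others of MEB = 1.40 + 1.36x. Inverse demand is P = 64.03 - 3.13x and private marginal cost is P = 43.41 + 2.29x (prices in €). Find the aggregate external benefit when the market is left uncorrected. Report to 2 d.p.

€15.17

Market equilibrium (private): 43.41 + 2.29x = 64.03 - 3.13x → x_m = 3.8044.
Total external benefit = ∫₀^{x_m} (1.40 + 1.36x) dx = 1.40×3.8044 + ½×1.36×3.8044² = 15.1681.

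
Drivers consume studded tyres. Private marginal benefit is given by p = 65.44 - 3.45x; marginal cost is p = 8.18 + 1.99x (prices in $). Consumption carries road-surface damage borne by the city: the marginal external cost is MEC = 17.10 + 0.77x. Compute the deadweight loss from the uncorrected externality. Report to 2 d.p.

Market equilibrium (private): 8.18 + 1.99x = 65.44 - 3.45x → x_m = 10.5257.
Social marginal benefit = demand − MEC = 48.34 - 4.22x.
Set SMB = MC: 48.34 - 4.22x = 8.18 + 1.99x → x* = 6.4670.
The loss is the area between SMB and MC from x* to x_m; with linear curves that's a triangle of height MEC(x_m).
DWL = ½ × 4.0587 × 25.2048 = 51.1494.

DWL = $51.15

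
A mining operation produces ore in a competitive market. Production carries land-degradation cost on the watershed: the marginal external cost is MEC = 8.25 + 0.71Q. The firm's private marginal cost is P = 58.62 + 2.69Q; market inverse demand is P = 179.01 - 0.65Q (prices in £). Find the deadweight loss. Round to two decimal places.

Market equilibrium (private): 58.62 + 2.69Q = 179.01 - 0.65Q → Q_m = 36.0449.
Social marginal cost = private MC + MEC = 66.87 + 3.40Q.
Set SMC = demand: 66.87 + 3.40Q = 179.01 - 0.65Q → Q* = 27.6889.
The loss is the area between SMC and demand from Q* to Q_m; with linear curves that's a triangle of height MEC(Q_m).
DWL = ½ × 8.3560 × 33.8419 = 141.3915.

DWL = £141.39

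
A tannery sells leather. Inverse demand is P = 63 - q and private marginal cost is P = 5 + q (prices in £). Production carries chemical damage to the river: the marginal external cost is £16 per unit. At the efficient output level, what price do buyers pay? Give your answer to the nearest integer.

Social marginal cost = private MC + MEC = 21 + q.
Set SMC = demand: 21 + q = 63 - q → q* = 21.0000.
Consumer price on the demand curve at q*: 63 − 1×21.0000 = 42.0000.

P = £42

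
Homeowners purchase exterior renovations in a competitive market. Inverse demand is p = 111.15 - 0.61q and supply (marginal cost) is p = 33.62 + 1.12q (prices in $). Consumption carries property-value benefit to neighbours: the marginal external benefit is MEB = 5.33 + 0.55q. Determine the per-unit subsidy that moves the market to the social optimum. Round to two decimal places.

Social marginal benefit = demand + MEB = 116.48 - 0.06q.
Set SMB = MC: 116.48 - 0.06q = 33.62 + 1.12q → q* = 70.2203.
The Pigouvian subsidy equals MEB at q*: 5.33 + 0.55×70.2203 = 43.9512.

subsidy = $43.95 per unit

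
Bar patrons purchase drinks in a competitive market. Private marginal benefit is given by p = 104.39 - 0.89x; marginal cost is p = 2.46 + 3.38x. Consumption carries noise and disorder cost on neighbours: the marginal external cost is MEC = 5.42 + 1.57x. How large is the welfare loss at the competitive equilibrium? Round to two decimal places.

Market equilibrium (private): 2.46 + 3.38x = 104.39 - 0.89x → x_m = 23.8712.
Social marginal benefit = demand − MEC = 98.97 - 2.46x.
Set SMB = MC: 98.97 - 2.46x = 2.46 + 3.38x → x* = 16.5257.
Between x* and x_m the wedge MC − SMB runs linearly from 0 to MEC(x_m), so the loss is a triangle.
DWL = ½ × 7.3455 × 42.8978 = 157.5529.

DWL = 157.55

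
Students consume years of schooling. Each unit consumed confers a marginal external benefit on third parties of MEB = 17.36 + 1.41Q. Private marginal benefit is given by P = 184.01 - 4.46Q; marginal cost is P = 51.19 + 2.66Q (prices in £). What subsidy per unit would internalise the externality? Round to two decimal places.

Social marginal benefit = demand + MEB = 201.37 - 3.05Q.
Set SMB = MC: 201.37 - 3.05Q = 51.19 + 2.66Q → Q* = 26.3012.
The Pigouvian subsidy equals MEB at Q*: 17.36 + 1.41×26.3012 = 54.4447.

subsidy = £54.44 per unit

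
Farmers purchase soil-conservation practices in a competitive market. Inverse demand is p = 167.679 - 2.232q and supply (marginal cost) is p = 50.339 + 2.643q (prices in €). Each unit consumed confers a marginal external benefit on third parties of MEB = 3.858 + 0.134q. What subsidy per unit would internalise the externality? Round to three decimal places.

subsidy = €7.284 per unit

Social marginal benefit = demand + MEB = 171.537 - 2.098q.
Set SMB = MC: 171.537 - 2.098q = 50.339 + 2.643q → q* = 25.5638.
The Pigouvian subsidy equals MEB at q*: 3.858 + 0.134×25.5638 = 7.2835.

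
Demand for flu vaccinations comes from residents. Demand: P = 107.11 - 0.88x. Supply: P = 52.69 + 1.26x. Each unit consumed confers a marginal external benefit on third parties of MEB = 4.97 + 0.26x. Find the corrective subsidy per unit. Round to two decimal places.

subsidy = 13.18 per unit

Social marginal benefit = demand + MEB = 112.08 - 0.62x.
Set SMB = MC: 112.08 - 0.62x = 52.69 + 1.26x → x* = 31.5904.
The Pigouvian subsidy equals MEB at x*: 4.97 + 0.26×31.5904 = 13.1835.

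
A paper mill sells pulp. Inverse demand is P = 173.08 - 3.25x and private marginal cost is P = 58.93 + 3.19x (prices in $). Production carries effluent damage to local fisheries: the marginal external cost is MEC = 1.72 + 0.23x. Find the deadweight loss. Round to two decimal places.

Market equilibrium (private): 58.93 + 3.19x = 173.08 - 3.25x → x_m = 17.7252.
Social marginal cost = private MC + MEC = 60.65 + 3.42x.
Set SMC = demand: 60.65 + 3.42x = 173.08 - 3.25x → x* = 16.8561.
The welfare-loss triangle has base |x_m − x*| and height MEC(x_m) (the vertical gap between SMC and demand is zero at x* and MEC at x_m).
DWL = ½ × 0.8691 × 5.7968 = 2.5190.

DWL = $2.52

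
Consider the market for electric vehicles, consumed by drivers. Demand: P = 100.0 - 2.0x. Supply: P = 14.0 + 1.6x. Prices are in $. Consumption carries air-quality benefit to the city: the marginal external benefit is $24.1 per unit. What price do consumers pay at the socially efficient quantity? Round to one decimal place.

Social marginal benefit = demand + MEB = 124.1 - 2.0x.
Set SMB = MC: 124.1 - 2.0x = 14.0 + 1.6x → x* = 30.5833.
Consumer price on the demand curve at x*: 100.0 − 2.0×30.5833 = 38.8334.

P = $38.8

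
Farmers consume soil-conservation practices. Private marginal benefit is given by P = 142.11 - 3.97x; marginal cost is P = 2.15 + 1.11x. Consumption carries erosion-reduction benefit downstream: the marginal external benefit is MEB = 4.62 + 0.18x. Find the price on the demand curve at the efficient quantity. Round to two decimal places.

P = 24.97

Social marginal benefit = demand + MEB = 146.73 - 3.79x.
Set SMB = MC: 146.73 - 3.79x = 2.15 + 1.11x → x* = 29.5061.
Consumer price on the demand curve at x*: 142.11 − 3.97×29.5061 = 24.9708.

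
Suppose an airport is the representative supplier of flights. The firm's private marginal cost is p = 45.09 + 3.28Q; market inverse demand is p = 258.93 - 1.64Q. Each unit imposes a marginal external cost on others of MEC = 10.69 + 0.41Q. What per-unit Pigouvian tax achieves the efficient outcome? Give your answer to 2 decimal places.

Social marginal cost = private MC + MEC = 55.78 + 3.69Q.
Set SMC = demand: 55.78 + 3.69Q = 258.93 - 1.64Q → Q* = 38.1144.
The Pigouvian tax equals MEC at Q*: 10.69 + 0.41×38.1144 = 26.3169.

tax = 26.32 per unit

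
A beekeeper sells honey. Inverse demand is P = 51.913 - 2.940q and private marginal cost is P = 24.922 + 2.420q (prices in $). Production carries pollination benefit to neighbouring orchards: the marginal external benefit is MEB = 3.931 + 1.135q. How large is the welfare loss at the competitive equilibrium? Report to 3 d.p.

DWL = $11.012

Market equilibrium (private): 24.922 + 2.420q = 51.913 - 2.940q → q_m = 5.0356.
Social marginal cost = private MC − MEB = 20.991 + 1.285q.
Set SMC = demand: 20.991 + 1.285q = 51.913 - 2.940q → q* = 7.3188.
The loss is the area between SMC and demand from q* to q_m; with linear curves that's a triangle of height MEB(q_m).
DWL = ½ × 2.2832 × 9.6464 = 11.0123.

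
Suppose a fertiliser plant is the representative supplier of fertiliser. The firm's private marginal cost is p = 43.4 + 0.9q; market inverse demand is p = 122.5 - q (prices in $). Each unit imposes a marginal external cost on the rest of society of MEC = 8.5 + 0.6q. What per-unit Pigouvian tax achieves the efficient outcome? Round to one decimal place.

Social marginal cost = private MC + MEC = 51.9 + 1.5q.
Set SMC = demand: 51.9 + 1.5q = 122.5 - q → q* = 28.2400.
The Pigouvian tax equals MEC at q*: 8.5 + 0.6×28.2400 = 25.4440.

tax = $25.4 per unit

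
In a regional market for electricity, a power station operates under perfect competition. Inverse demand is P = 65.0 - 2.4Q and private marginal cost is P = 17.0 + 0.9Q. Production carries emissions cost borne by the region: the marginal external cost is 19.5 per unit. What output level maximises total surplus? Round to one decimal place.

Social marginal cost = private MC + MEC = 36.5 + 0.9Q.
Set SMC = demand: 36.5 + 0.9Q = 65.0 - 2.4Q → Q* = 8.6364.

Q* = 8.6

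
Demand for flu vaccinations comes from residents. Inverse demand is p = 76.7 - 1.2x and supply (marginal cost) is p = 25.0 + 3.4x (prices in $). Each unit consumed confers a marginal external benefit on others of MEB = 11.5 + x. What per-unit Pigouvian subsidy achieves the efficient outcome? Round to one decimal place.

Social marginal benefit = demand + MEB = 88.2 - 0.2x.
Set SMB = MC: 88.2 - 0.2x = 25.0 + 3.4x → x* = 17.5556.
The Pigouvian subsidy equals MEB at x*: 11.5 + 1.0×17.5556 = 29.0556.

subsidy = $29.1 per unit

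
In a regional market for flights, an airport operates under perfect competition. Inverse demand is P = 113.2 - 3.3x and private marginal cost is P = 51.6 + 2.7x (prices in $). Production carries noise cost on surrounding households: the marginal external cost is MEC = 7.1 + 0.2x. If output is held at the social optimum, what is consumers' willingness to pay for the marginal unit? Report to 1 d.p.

Social marginal cost = private MC + MEC = 58.7 + 2.9x.
Set SMC = demand: 58.7 + 2.9x = 113.2 - 3.3x → x* = 8.7903.
Consumer price on the demand curve at x*: 113.2 − 3.3×8.7903 = 84.1920.

P = $84.2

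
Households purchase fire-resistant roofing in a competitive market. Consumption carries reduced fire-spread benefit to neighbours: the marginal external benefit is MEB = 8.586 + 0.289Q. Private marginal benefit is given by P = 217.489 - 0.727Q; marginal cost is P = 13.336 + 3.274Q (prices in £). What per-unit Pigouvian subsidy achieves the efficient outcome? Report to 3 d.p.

subsidy = £25.149 per unit

Social marginal benefit = demand + MEB = 226.075 - 0.438Q.
Set SMB = MC: 226.075 - 0.438Q = 13.336 + 3.274Q → Q* = 57.3112.
The Pigouvian subsidy equals MEB at Q*: 8.586 + 0.289×57.3112 = 25.1489.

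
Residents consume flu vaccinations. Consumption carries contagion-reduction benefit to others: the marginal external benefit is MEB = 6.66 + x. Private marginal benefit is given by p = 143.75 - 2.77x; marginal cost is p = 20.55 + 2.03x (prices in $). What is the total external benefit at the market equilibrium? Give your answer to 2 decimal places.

$500.33

Market equilibrium (private): 20.55 + 2.03x = 143.75 - 2.77x → x_m = 25.6667.
Total external benefit = ∫₀^{x_m} (6.66 + 1.00x) dx = 6.66×25.6667 + ½×1.00×25.6667² = 500.3300.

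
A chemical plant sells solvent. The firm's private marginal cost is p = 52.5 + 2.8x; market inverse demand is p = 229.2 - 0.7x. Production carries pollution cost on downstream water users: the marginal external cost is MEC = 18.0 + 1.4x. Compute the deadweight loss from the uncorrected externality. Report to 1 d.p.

DWL = 802.5

Market equilibrium (private): 52.5 + 2.8x = 229.2 - 0.7x → x_m = 50.4857.
Social marginal cost = private MC + MEC = 70.5 + 4.2x.
Set SMC = demand: 70.5 + 4.2x = 229.2 - 0.7x → x* = 32.3878.
Between x* and x_m the wedge SMC − demand runs linearly from 0 to MEC(x_m), so the loss is a triangle.
DWL = ½ × 18.0979 × 88.6800 = 802.4609.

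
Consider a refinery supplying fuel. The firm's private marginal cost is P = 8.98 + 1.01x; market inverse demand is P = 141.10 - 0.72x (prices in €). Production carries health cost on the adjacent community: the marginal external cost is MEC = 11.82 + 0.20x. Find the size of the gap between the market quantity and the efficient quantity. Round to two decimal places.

14.04 units

Market equilibrium (private): 8.98 + 1.01x = 141.10 - 0.72x → x_m = 76.3699.
Social marginal cost = private MC + MEC = 20.80 + 1.21x.
Set SMC = demand: 20.80 + 1.21x = 141.10 - 0.72x → x* = 62.3316.
Gap = |76.3699 − 62.3316| = 14.0383.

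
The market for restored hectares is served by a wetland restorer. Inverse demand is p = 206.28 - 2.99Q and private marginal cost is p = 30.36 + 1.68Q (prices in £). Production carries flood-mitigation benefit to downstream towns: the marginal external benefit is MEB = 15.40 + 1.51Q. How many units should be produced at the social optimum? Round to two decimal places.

Social marginal cost = private MC − MEB = 14.96 + 0.17Q.
Set SMC = demand: 14.96 + 0.17Q = 206.28 - 2.99Q → Q* = 60.5443.

Q* = 60.54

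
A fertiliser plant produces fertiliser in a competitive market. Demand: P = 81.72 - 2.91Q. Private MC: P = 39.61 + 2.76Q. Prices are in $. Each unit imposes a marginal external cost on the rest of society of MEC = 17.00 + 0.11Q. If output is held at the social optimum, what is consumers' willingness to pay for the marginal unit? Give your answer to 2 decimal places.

Social marginal cost = private MC + MEC = 56.61 + 2.87Q.
Set SMC = demand: 56.61 + 2.87Q = 81.72 - 2.91Q → Q* = 4.3443.
Consumer price on the demand curve at Q*: 81.72 − 2.91×4.3443 = 69.0781.

P = $69.08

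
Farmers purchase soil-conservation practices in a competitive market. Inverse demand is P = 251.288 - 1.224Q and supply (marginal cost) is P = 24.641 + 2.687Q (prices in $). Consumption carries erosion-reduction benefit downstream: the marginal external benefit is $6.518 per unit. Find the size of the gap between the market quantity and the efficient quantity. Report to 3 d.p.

Market equilibrium (private): 24.641 + 2.687Q = 251.288 - 1.224Q → Q_m = 57.9512.
Social marginal benefit = demand + MEB = 257.806 - 1.224Q.
Set SMB = MC: 257.806 - 1.224Q = 24.641 + 2.687Q → Q* = 59.6177.
Gap = |57.9512 − 59.6177| = 1.6665.

1.667 units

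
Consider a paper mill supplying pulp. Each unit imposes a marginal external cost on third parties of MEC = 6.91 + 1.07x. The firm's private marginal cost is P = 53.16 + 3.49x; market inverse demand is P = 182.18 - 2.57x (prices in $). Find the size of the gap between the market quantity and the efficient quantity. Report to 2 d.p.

Market equilibrium (private): 53.16 + 3.49x = 182.18 - 2.57x → x_m = 21.2904.
Social marginal cost = private MC + MEC = 60.07 + 4.56x.
Set SMC = demand: 60.07 + 4.56x = 182.18 - 2.57x → x* = 17.1262.
Gap = |21.2904 − 17.1262| = 4.1642.

4.16 units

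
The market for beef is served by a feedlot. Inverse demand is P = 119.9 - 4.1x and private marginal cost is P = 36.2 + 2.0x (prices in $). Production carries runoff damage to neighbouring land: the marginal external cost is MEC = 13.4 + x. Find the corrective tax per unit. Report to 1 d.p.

tax = $23.3 per unit

Social marginal cost = private MC + MEC = 49.6 + 3.0x.
Set SMC = demand: 49.6 + 3.0x = 119.9 - 4.1x → x* = 9.9014.
The Pigouvian tax equals MEC at x*: 13.4 + 1.0×9.9014 = 23.3014.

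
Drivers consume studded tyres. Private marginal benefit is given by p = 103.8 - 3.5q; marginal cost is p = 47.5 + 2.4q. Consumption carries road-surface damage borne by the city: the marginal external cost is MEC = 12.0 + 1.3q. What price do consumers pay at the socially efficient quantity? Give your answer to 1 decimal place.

P = 82.3

Social marginal benefit = demand − MEC = 91.8 - 4.8q.
Set SMB = MC: 91.8 - 4.8q = 47.5 + 2.4q → q* = 6.1528.
Consumer price on the demand curve at q*: 103.8 − 3.5×6.1528 = 82.2652.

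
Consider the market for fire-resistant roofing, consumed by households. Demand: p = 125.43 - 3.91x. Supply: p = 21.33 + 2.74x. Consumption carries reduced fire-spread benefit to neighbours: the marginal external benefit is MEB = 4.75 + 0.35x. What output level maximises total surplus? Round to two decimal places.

Social marginal benefit = demand + MEB = 130.18 - 3.56x.
Set SMB = MC: 130.18 - 3.56x = 21.33 + 2.74x → x* = 17.2778.

x* = 17.28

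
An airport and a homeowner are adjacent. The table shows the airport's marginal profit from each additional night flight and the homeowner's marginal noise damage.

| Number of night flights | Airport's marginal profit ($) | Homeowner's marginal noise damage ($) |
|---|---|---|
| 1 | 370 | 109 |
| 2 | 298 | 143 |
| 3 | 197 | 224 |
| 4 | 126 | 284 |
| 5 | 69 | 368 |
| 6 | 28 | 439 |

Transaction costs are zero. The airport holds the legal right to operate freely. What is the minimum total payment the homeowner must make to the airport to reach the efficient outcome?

Left alone the airport would choose level 6 (marginal profit stays positive).
Efficient level: k* = 2 (marginal profit ≥ marginal noise damage through 2).
The homeowner must at least cover the airport's forgone profit from cutting 6→2: 197 + 126 + 69 + 28 = 420.

$420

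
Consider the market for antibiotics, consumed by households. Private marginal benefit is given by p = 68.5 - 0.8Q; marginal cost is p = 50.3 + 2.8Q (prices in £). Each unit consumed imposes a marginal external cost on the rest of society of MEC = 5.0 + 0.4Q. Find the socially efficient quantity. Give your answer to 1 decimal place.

Q* = 3.3

Social marginal benefit = demand − MEC = 63.5 - 1.2Q.
Set SMB = MC: 63.5 - 1.2Q = 50.3 + 2.8Q → Q* = 3.3000.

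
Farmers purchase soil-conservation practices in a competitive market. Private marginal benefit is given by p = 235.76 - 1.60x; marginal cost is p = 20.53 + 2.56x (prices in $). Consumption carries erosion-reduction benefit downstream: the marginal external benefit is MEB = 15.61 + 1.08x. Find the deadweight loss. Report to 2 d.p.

DWL = $829.61

Market equilibrium (private): 20.53 + 2.56x = 235.76 - 1.60x → x_m = 51.7380.
Social marginal benefit = demand + MEB = 251.37 - 0.52x.
Set SMB = MC: 251.37 - 0.52x = 20.53 + 2.56x → x* = 74.9481.
Height of the DWL triangle at x_m is SMB(x_m) − MC(x_m) = MEB(x_m) = 71.4870.
DWL = ½ × 23.2101 × 71.4870 = 829.6102.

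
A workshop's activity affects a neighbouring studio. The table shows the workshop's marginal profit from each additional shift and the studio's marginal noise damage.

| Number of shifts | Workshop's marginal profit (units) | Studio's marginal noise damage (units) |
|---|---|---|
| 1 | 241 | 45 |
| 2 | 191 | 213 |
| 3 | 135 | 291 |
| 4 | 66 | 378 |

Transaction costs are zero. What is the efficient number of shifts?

Bargaining reaches the level where marginal profit last exceeds marginal noise damage.
That holds through level 1 (241 ≥ 45) but not at 2 (191 < 213).

1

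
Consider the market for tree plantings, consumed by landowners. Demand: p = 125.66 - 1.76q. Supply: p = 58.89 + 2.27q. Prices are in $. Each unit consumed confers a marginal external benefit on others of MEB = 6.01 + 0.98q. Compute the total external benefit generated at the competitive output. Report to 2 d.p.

Market equilibrium (private): 58.89 + 2.27q = 125.66 - 1.76q → q_m = 16.5682.
Total external benefit = ∫₀^{q_m} (6.01 + 0.98q) dq = 6.01×16.5682 + ½×0.98×16.5682² = 234.0825.

$234.08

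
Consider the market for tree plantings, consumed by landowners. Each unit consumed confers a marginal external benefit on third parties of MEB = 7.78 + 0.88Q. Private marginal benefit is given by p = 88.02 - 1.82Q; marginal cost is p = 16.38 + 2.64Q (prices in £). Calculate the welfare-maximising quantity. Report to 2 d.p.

Q* = 22.18

Social marginal benefit = demand + MEB = 95.80 - 0.94Q.
Set SMB = MC: 95.80 - 0.94Q = 16.38 + 2.64Q → Q* = 22.1844.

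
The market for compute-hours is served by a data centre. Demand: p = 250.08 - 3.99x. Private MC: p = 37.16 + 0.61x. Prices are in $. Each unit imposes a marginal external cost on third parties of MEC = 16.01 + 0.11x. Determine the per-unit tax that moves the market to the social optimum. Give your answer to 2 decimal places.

tax = $20.61 per unit

Social marginal cost = private MC + MEC = 53.17 + 0.72x.
Set SMC = demand: 53.17 + 0.72x = 250.08 - 3.99x → x* = 41.8068.
The Pigouvian tax equals MEC at x*: 16.01 + 0.11×41.8068 = 20.6087.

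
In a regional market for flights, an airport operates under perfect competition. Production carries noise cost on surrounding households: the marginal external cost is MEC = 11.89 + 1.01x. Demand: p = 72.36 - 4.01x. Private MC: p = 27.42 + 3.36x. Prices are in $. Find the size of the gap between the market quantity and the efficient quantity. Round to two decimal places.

2.15 units

Market equilibrium (private): 27.42 + 3.36x = 72.36 - 4.01x → x_m = 6.0977.
Social marginal cost = private MC + MEC = 39.31 + 4.37x.
Set SMC = demand: 39.31 + 4.37x = 72.36 - 4.01x → x* = 3.9439.
Gap = |6.0977 − 3.9439| = 2.1538.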